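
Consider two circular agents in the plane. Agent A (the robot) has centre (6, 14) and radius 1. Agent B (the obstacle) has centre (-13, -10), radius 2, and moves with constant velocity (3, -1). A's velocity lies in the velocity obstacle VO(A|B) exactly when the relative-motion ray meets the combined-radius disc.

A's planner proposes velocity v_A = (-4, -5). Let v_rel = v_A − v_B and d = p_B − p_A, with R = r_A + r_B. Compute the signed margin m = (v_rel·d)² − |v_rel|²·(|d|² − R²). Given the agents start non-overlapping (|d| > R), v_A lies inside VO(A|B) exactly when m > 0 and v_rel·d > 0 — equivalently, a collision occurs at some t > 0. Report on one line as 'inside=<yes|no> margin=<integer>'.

d = (-19, -24),  |d|² = 937;  R = 1+2 = 3,  c = 937−3² = 928
v_rel = (-7, -4),  |v_rel|² = 65;  v_rel·d = (-7)·(-19) + (-4)·(-24) = 229
65·t² − 458·t + 928 = 0  ⇒  m = 229² − 65·928 = -7879
m = -7879 < 0,  v_rel·d = 229 > 0  ⇒  outside

inside=no margin=-7879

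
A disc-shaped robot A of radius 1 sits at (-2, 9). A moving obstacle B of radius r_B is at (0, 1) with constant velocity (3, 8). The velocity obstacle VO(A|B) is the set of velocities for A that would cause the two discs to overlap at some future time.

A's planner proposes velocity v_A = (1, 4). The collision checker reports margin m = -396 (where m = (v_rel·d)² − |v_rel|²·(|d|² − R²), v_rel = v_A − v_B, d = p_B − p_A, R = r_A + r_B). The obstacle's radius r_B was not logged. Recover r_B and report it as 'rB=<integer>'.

m = -396
d = (2, -8);  v_rel = (-2, -4),  |v_rel|² = 20
v_rel×d = (-2)·(-8) − (-4)·(2) = 24
since m = R²·20 − 24²:  R² = (576 + -396) / 20 = 9
R = √9 = 3  ⇒  r_B = 3 − 1 = 2

rB=2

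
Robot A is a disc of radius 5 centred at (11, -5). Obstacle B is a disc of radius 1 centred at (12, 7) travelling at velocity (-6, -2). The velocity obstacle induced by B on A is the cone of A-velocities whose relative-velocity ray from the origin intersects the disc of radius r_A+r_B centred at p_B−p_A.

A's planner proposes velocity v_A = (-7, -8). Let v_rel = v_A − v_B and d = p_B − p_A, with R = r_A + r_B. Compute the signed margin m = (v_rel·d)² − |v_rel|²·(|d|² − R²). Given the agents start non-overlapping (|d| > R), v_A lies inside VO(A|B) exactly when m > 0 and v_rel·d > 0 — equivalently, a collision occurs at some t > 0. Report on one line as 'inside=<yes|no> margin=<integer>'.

d = (1, 12),  |d|² = 145;  R = 5+1 = 6,  c = 145−6² = 109
v_rel = (-1, -6),  |v_rel|² = 37;  v_rel·d = (-1)·(1) + (-6)·(12) = -73
37·t² + 146·t + 109 = 0  ⇒  m = (-73)² − 37·109 = 1296
m = 1296 > 0,  v_rel·d = -73 < 0  ⇒  outside

inside=no margin=1296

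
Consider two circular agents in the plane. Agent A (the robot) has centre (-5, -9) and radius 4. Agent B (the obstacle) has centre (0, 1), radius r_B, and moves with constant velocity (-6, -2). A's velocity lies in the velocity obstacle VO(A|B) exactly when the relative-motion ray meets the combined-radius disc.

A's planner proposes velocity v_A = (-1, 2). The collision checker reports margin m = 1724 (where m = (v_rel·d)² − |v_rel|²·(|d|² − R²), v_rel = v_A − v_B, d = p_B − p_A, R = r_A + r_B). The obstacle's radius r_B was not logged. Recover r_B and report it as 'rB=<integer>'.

m = 1724
d = (5, 10);  v_rel = (5, 4),  |v_rel|² = 41
v_rel×d = (5)·(10) − (4)·(5) = 30
since m = R²·41 − 30²:  R² = (900 + 1724) / 41 = 64
R = √64 = 8  ⇒  r_B = 8 − 4 = 4

rB=4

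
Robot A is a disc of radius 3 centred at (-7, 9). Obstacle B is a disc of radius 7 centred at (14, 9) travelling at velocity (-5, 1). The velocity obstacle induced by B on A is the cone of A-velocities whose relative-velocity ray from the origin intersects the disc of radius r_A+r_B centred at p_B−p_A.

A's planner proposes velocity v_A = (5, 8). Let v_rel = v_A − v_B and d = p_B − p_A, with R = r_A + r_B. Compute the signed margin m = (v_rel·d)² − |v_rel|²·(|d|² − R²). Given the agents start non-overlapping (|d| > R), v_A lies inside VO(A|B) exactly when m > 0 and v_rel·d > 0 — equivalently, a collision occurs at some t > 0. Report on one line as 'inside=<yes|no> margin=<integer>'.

d = (21, 0),  |d|² = 441;  R = 3+7 = 10,  c = 441−10² = 341
v_rel = (10, 7),  |v_rel|² = 149;  v_rel·d = (10)·(21) + (7)·(0) = 210
149·t² − 420·t + 341 = 0  ⇒  m = 210² − 149·341 = -6709
m = -6709 < 0,  v_rel·d = 210 > 0  ⇒  outside

inside=no margin=-6709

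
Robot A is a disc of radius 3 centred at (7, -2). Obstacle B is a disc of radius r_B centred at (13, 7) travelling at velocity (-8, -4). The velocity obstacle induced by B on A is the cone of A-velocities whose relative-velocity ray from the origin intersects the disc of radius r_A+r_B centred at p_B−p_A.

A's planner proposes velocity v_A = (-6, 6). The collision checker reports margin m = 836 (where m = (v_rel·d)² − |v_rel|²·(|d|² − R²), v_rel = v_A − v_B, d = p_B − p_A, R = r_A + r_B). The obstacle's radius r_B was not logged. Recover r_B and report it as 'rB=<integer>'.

m = 836
d = (6, 9);  v_rel = (2, 10),  |v_rel|² = 104
v_rel×d = (2)·(9) − (10)·(6) = -42
since m = R²·104 − (-42)²:  R² = (1764 + 836) / 104 = 25
R = √25 = 5  ⇒  r_B = 5 − 3 = 2

rB=2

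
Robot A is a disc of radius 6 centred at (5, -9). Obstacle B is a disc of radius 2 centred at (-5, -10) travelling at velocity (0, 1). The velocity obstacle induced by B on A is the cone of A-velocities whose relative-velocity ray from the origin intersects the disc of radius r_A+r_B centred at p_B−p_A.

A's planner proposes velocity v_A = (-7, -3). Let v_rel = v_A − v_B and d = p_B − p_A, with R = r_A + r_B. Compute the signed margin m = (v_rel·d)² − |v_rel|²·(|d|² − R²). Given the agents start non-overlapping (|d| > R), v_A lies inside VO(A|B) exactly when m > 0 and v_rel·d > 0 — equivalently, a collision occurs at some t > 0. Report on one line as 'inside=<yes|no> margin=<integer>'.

d = (-10, -1),  |d|² = 101;  R = 6+2 = 8,  c = 101−8² = 37
v_rel = (-7, -4),  |v_rel|² = 65;  v_rel·d = (-7)·(-10) + (-4)·(-1) = 74
65·t² − 148·t + 37 = 0  ⇒  m = 74² − 65·37 = 3071
m = 3071 > 0,  v_rel·d = 74 > 0  ⇒  inside

inside=yes margin=3071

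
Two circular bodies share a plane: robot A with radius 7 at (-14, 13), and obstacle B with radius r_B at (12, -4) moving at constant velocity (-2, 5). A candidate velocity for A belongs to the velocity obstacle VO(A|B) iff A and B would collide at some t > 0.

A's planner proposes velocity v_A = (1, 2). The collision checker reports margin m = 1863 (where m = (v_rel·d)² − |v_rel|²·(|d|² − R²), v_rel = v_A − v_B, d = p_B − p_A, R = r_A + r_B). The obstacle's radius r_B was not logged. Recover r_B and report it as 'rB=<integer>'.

m = 1863
d = (26, -17);  v_rel = (3, -3),  |v_rel|² = 18
v_rel×d = (3)·(-17) − (-3)·(26) = 27
since m = R²·18 − 27²:  R² = (729 + 1863) / 18 = 144
R = √144 = 12  ⇒  r_B = 12 − 7 = 5

rB=5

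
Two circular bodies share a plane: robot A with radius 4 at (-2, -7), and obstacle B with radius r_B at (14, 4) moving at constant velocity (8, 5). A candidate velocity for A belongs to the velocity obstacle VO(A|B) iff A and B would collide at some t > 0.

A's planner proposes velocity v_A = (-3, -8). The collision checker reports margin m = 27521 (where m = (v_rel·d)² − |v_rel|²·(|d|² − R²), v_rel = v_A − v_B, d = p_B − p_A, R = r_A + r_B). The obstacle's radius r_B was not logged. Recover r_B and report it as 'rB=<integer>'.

m = 27521
d = (16, 11);  v_rel = (-11, -13),  |v_rel|² = 290
v_rel×d = (-11)·(11) − (-13)·(16) = 87
since m = R²·290 − 87²:  R² = (7569 + 27521) / 290 = 121
R = √121 = 11  ⇒  r_B = 11 − 4 = 7

rB=7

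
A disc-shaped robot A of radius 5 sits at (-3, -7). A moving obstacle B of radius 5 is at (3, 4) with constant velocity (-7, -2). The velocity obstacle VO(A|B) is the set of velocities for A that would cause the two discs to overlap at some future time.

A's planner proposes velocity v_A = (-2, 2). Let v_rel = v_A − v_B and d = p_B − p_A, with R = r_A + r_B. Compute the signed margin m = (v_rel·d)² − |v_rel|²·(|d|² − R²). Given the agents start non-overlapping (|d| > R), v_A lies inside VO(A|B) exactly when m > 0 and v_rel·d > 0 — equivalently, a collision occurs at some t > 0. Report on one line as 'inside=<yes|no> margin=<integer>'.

d = (6, 11),  |d|² = 157;  R = 5+5 = 10,  c = 157−10² = 57
v_rel = (5, 4),  |v_rel|² = 41;  v_rel·d = (5)·(6) + (4)·(11) = 74
41·t² − 148·t + 57 = 0  ⇒  m = 74² − 41·57 = 3139
m = 3139 > 0,  v_rel·d = 74 > 0  ⇒  inside

inside=yes margin=3139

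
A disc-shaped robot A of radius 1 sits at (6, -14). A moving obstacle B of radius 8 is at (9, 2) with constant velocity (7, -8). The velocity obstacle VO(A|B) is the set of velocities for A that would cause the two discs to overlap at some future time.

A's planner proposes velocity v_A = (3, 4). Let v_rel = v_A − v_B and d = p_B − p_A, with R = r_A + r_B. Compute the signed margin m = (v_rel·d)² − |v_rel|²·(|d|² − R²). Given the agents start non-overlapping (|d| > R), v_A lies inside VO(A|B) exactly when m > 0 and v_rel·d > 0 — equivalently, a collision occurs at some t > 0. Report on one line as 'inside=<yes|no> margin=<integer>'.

d = (3, 16),  |d|² = 265;  R = 1+8 = 9,  c = 265−9² = 184
v_rel = (-4, 12),  |v_rel|² = 160;  v_rel·d = (-4)·(3) + (12)·(16) = 180
160·t² − 360·t + 184 = 0  ⇒  m = 180² − 160·184 = 2960
m = 2960 > 0,  v_rel·d = 180 > 0  ⇒  inside

inside=yes margin=2960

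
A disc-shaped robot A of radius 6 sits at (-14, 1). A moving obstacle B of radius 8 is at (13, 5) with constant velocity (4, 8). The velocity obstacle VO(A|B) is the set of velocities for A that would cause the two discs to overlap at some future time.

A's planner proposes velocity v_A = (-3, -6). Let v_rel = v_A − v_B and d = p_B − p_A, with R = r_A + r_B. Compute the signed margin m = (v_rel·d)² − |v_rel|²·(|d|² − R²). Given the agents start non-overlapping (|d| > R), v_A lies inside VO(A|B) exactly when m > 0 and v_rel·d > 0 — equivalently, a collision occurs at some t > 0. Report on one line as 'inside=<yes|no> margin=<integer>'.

d = (27, 4),  |d|² = 745;  R = 6+8 = 14,  c = 745−14² = 549
v_rel = (-7, -14),  |v_rel|² = 245;  v_rel·d = (-7)·(27) + (-14)·(4) = -245
245·t² + 490·t + 549 = 0  ⇒  m = (-245)² − 245·549 = -74480
m = -74480 < 0,  v_rel·d = -245 < 0  ⇒  outside

inside=no margin=-74480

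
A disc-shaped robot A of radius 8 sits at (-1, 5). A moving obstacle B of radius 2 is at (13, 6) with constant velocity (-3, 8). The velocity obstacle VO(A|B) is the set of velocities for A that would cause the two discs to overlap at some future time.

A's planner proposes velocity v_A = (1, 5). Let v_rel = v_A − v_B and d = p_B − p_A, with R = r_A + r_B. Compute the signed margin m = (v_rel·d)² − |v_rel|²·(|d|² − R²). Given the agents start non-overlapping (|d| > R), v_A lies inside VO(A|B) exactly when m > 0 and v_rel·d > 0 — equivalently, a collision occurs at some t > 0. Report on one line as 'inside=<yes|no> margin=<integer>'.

d = (14, 1),  |d|² = 197;  R = 8+2 = 10,  c = 197−10² = 97
v_rel = (4, -3),  |v_rel|² = 25;  v_rel·d = (4)·(14) + (-3)·(1) = 53
25·t² − 106·t + 97 = 0  ⇒  m = 53² − 25·97 = 384
m = 384 > 0,  v_rel·d = 53 > 0  ⇒  inside

inside=yes margin=384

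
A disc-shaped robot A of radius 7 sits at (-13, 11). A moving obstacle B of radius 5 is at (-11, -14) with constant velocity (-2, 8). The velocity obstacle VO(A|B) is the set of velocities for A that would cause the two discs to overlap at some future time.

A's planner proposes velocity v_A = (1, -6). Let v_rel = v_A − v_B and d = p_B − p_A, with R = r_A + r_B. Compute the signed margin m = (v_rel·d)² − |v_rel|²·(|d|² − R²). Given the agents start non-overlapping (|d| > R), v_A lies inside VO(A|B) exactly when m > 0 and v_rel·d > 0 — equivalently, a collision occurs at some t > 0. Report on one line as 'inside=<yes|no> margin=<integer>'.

d = (2, -25),  |d|² = 629;  R = 7+5 = 12,  c = 629−12² = 485
v_rel = (3, -14),  |v_rel|² = 205;  v_rel·d = (3)·(2) + (-14)·(-25) = 356
205·t² − 712·t + 485 = 0  ⇒  m = 356² − 205·485 = 27311
m = 27311 > 0,  v_rel·d = 356 > 0  ⇒  inside

inside=yes margin=27311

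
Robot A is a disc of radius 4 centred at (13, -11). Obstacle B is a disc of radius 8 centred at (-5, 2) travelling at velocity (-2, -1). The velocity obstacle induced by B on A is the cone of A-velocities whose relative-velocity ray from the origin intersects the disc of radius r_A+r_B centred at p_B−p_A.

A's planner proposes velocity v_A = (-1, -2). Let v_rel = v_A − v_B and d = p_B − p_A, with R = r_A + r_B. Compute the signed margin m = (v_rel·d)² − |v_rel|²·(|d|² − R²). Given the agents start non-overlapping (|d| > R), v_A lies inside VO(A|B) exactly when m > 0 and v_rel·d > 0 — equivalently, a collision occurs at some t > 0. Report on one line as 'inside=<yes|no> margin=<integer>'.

d = (-18, 13),  |d|² = 493;  R = 4+8 = 12,  c = 493−12² = 349
v_rel = (1, -1),  |v_rel|² = 2;  v_rel·d = (1)·(-18) + (-1)·(13) = -31
2·t² + 62·t + 349 = 0  ⇒  m = (-31)² − 2·349 = 263
m = 263 > 0,  v_rel·d = -31 < 0  ⇒  outside

inside=no margin=263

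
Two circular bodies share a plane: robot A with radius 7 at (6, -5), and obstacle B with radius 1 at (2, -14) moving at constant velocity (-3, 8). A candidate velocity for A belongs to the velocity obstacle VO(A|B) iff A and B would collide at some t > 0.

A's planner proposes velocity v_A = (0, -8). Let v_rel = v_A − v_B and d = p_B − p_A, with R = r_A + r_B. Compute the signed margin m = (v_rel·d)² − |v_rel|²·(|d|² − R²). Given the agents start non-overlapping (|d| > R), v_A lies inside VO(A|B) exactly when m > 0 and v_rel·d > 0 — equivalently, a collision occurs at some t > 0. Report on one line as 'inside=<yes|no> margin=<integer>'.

d = (-4, -9),  |d|² = 97;  R = 7+1 = 8,  c = 97−8² = 33
v_rel = (3, -16),  |v_rel|² = 265;  v_rel·d = (3)·(-4) + (-16)·(-9) = 132
265·t² − 264·t + 33 = 0  ⇒  m = 132² − 265·33 = 8679
m = 8679 > 0,  v_rel·d = 132 > 0  ⇒  inside

inside=yes margin=8679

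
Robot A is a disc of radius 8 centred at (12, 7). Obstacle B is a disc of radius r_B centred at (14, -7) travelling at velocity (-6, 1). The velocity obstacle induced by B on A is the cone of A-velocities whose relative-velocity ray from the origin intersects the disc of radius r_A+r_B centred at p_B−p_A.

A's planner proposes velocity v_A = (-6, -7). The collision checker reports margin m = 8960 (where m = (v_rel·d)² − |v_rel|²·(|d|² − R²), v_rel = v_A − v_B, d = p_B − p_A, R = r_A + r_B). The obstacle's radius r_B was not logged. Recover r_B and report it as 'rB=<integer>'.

m = 8960
d = (2, -14);  v_rel = (0, -8),  |v_rel|² = 64
v_rel×d = (0)·(-14) − (-8)·(2) = 16
since m = R²·64 − 16²:  R² = (256 + 8960) / 64 = 144
R = √144 = 12  ⇒  r_B = 12 − 8 = 4

rB=4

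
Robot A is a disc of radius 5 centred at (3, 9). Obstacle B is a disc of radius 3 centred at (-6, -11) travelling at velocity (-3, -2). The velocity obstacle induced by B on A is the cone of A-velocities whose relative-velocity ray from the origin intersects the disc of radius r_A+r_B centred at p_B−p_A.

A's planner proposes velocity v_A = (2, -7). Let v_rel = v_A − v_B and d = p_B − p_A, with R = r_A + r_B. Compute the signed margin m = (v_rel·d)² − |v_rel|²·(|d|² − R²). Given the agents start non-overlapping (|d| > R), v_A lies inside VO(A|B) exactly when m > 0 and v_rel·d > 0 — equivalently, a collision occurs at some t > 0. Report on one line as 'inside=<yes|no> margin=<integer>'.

d = (-9, -20),  |d|² = 481;  R = 5+3 = 8,  c = 481−8² = 417
v_rel = (5, -5),  |v_rel|² = 50;  v_rel·d = (5)·(-9) + (-5)·(-20) = 55
50·t² − 110·t + 417 = 0  ⇒  m = 55² − 50·417 = -17825
m = -17825 < 0,  v_rel·d = 55 > 0  ⇒  outside

inside=no margin=-17825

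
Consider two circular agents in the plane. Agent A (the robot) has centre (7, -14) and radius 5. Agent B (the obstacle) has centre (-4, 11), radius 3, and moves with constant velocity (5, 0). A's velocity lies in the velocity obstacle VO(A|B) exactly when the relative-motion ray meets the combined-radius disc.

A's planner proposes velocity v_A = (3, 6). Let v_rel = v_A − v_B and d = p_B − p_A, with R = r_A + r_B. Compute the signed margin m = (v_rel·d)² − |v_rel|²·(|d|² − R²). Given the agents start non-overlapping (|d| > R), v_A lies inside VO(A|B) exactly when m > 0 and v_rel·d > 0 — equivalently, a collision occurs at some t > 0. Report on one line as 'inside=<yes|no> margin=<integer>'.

d = (-11, 25),  |d|² = 746;  R = 5+3 = 8,  c = 746−8² = 682
v_rel = (-2, 6),  |v_rel|² = 40;  v_rel·d = (-2)·(-11) + (6)·(25) = 172
40·t² − 344·t + 682 = 0  ⇒  m = 172² − 40·682 = 2304
m = 2304 > 0,  v_rel·d = 172 > 0  ⇒  inside

inside=yes margin=2304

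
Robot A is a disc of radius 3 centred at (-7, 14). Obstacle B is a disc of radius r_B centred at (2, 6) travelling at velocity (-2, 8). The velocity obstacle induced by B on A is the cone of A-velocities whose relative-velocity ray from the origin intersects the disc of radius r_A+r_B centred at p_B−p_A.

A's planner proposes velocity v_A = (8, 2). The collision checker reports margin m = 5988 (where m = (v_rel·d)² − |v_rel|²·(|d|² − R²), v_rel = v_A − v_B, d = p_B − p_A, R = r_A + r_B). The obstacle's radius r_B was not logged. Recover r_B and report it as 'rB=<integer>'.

m = 5988
d = (9, -8);  v_rel = (10, -6),  |v_rel|² = 136
v_rel×d = (10)·(-8) − (-6)·(9) = -26
since m = R²·136 − (-26)²:  R² = (676 + 5988) / 136 = 49
R = √49 = 7  ⇒  r_B = 7 − 3 = 4

rB=4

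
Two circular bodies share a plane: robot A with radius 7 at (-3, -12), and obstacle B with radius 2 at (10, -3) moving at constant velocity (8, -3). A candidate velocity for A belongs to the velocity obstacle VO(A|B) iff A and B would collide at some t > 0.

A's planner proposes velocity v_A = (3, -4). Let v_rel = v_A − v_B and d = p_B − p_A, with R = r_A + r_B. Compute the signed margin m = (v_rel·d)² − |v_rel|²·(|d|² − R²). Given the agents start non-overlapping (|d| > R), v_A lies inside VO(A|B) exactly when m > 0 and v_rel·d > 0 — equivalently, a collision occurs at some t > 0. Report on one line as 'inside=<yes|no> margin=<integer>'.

d = (13, 9),  |d|² = 250;  R = 7+2 = 9,  c = 250−9² = 169
v_rel = (-5, -1),  |v_rel|² = 26;  v_rel·d = (-5)·(13) + (-1)·(9) = -74
26·t² + 148·t + 169 = 0  ⇒  m = (-74)² − 26·169 = 1082
m = 1082 > 0,  v_rel·d = -74 < 0  ⇒  outside

inside=no margin=1082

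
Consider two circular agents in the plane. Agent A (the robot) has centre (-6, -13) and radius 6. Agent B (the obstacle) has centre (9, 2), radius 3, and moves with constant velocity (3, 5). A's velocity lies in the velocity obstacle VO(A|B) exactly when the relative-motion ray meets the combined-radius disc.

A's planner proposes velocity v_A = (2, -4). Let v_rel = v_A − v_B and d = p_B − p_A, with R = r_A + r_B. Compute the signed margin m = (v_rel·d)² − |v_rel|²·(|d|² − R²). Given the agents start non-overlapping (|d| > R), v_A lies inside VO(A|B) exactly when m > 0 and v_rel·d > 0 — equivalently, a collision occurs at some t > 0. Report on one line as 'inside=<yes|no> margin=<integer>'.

d = (15, 15),  |d|² = 450;  R = 6+3 = 9,  c = 450−9² = 369
v_rel = (-1, -9),  |v_rel|² = 82;  v_rel·d = (-1)·(15) + (-9)·(15) = -150
82·t² + 300·t + 369 = 0  ⇒  m = (-150)² − 82·369 = -7758
m = -7758 < 0,  v_rel·d = -150 < 0  ⇒  outside

inside=no margin=-7758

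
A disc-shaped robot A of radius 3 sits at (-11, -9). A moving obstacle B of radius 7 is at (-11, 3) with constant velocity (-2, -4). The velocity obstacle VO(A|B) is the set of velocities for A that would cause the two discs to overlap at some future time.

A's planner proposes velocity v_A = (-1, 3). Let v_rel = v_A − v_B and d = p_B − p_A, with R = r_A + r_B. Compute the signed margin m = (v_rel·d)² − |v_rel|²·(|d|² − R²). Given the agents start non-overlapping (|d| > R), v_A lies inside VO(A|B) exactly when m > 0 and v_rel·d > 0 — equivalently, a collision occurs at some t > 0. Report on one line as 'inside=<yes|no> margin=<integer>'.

d = (0, 12),  |d|² = 144;  R = 3+7 = 10,  c = 144−10² = 44
v_rel = (1, 7),  |v_rel|² = 50;  v_rel·d = (1)·(0) + (7)·(12) = 84
50·t² − 168·t + 44 = 0  ⇒  m = 84² − 50·44 = 4856
m = 4856 > 0,  v_rel·d = 84 > 0  ⇒  inside

inside=yes margin=4856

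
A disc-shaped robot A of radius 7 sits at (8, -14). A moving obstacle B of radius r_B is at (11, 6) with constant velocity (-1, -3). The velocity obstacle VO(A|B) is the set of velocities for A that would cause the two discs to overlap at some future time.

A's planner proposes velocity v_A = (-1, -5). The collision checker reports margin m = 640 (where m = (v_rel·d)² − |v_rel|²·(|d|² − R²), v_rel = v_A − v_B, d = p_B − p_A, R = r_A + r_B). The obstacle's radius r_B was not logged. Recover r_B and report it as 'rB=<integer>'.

m = 640
d = (3, 20);  v_rel = (0, -2),  |v_rel|² = 4
v_rel×d = (0)·(20) − (-2)·(3) = 6
since m = R²·4 − 6²:  R² = (36 + 640) / 4 = 169
R = √169 = 13  ⇒  r_B = 13 − 7 = 6

rB=6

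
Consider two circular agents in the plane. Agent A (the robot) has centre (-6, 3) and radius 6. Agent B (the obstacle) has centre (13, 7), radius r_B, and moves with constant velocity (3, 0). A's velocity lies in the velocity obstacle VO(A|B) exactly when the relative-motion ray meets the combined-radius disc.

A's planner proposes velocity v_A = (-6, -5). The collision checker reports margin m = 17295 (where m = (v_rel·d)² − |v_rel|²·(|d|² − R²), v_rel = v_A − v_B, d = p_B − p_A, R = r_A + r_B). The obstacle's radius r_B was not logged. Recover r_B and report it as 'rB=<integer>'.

m = 17295
d = (19, 4);  v_rel = (-9, -5),  |v_rel|² = 106
v_rel×d = (-9)·(4) − (-5)·(19) = 59
since m = R²·106 − 59²:  R² = (3481 + 17295) / 106 = 196
R = √196 = 14  ⇒  r_B = 14 − 6 = 8

rB=8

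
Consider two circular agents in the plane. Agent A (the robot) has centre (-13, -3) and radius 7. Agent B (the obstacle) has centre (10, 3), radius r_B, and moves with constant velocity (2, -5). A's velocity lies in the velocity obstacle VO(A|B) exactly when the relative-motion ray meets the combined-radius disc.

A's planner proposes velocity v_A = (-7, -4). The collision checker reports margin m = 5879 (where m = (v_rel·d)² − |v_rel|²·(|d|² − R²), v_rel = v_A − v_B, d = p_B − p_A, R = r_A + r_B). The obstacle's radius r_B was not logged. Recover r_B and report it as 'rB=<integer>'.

m = 5879
d = (23, 6);  v_rel = (-9, 1),  |v_rel|² = 82
v_rel×d = (-9)·(6) − (1)·(23) = -77
since m = R²·82 − (-77)²:  R² = (5929 + 5879) / 82 = 144
R = √144 = 12  ⇒  r_B = 12 − 7 = 5

rB=5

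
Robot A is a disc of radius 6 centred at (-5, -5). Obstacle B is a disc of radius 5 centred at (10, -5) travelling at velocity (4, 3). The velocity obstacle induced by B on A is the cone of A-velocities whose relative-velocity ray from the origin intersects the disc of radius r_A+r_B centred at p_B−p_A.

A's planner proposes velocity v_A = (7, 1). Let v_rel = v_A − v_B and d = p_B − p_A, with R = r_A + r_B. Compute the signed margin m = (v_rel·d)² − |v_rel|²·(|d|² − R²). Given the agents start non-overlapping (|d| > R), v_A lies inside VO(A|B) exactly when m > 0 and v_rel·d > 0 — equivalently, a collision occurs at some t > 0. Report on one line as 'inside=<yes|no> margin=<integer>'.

d = (15, 0),  |d|² = 225;  R = 6+5 = 11,  c = 225−11² = 104
v_rel = (3, -2),  |v_rel|² = 13;  v_rel·d = (3)·(15) + (-2)·(0) = 45
13·t² − 90·t + 104 = 0  ⇒  m = 45² − 13·104 = 673
m = 673 > 0,  v_rel·d = 45 > 0  ⇒  inside

inside=yes margin=673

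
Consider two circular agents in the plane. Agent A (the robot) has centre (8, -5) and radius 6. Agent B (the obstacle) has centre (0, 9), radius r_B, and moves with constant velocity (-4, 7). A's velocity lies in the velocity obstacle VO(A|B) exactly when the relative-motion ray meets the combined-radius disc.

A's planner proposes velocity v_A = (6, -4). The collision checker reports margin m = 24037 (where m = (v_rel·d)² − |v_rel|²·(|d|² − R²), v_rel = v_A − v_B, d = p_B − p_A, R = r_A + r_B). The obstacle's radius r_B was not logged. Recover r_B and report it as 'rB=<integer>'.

m = 24037
d = (-8, 14);  v_rel = (10, -11),  |v_rel|² = 221
v_rel×d = (10)·(14) − (-11)·(-8) = 52
since m = R²·221 − 52²:  R² = (2704 + 24037) / 221 = 121
R = √121 = 11  ⇒  r_B = 11 − 6 = 5

rB=5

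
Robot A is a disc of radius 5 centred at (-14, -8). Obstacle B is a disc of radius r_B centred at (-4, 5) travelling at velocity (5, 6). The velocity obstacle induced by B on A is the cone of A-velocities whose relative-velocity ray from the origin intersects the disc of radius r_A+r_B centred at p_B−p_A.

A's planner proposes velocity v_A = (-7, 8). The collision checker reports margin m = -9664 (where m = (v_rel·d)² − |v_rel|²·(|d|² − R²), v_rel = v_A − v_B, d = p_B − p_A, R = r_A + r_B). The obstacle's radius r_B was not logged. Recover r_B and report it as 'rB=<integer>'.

m = -9664
d = (10, 13);  v_rel = (-12, 2),  |v_rel|² = 148
v_rel×d = (-12)·(13) − (2)·(10) = -176
since m = R²·148 − (-176)²:  R² = (30976 + -9664) / 148 = 144
R = √144 = 12  ⇒  r_B = 12 − 5 = 7

rB=7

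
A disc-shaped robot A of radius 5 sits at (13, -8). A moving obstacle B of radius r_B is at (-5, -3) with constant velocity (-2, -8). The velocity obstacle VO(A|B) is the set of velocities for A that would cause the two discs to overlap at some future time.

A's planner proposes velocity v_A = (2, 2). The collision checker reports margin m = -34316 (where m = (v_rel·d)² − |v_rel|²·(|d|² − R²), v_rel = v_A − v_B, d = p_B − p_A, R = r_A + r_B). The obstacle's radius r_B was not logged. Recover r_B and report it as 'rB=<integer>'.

m = -34316
d = (-18, 5);  v_rel = (4, 10),  |v_rel|² = 116
v_rel×d = (4)·(5) − (10)·(-18) = 200
since m = R²·116 − 200²:  R² = (40000 + -34316) / 116 = 49
R = √49 = 7  ⇒  r_B = 7 − 5 = 2

rB=2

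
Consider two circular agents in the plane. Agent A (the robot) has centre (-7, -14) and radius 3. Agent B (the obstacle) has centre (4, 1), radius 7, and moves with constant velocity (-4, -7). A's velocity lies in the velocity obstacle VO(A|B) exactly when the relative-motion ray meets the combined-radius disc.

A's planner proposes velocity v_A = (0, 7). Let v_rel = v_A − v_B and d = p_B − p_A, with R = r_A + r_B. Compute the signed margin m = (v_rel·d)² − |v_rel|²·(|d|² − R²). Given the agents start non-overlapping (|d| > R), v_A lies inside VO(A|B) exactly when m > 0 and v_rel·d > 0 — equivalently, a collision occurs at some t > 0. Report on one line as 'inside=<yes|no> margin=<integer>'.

d = (11, 15),  |d|² = 346;  R = 3+7 = 10,  c = 346−10² = 246
v_rel = (4, 14),  |v_rel|² = 212;  v_rel·d = (4)·(11) + (14)·(15) = 254
212·t² − 508·t + 246 = 0  ⇒  m = 254² − 212·246 = 12364
m = 12364 > 0,  v_rel·d = 254 > 0  ⇒  inside

inside=yes margin=12364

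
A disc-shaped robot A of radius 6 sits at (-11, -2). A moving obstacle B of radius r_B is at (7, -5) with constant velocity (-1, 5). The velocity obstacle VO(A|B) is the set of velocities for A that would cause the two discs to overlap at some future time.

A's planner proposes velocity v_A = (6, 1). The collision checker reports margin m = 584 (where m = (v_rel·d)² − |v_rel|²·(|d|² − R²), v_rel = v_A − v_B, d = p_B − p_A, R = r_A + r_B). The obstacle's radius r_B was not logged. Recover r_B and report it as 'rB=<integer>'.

m = 584
d = (18, -3);  v_rel = (7, -4),  |v_rel|² = 65
v_rel×d = (7)·(-3) − (-4)·(18) = 51
since m = R²·65 − 51²:  R² = (2601 + 584) / 65 = 49
R = √49 = 7  ⇒  r_B = 7 − 6 = 1

rB=1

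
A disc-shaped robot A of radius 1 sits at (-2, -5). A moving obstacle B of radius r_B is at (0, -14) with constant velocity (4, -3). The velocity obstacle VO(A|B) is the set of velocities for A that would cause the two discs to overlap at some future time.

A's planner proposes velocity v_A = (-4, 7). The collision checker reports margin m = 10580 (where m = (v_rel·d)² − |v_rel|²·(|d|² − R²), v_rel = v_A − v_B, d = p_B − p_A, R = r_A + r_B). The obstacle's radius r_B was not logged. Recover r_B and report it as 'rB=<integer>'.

m = 10580
d = (2, -9);  v_rel = (-8, 10),  |v_rel|² = 164
v_rel×d = (-8)·(-9) − (10)·(2) = 52
since m = R²·164 − 52²:  R² = (2704 + 10580) / 164 = 81
R = √81 = 9  ⇒  r_B = 9 − 1 = 8

rB=8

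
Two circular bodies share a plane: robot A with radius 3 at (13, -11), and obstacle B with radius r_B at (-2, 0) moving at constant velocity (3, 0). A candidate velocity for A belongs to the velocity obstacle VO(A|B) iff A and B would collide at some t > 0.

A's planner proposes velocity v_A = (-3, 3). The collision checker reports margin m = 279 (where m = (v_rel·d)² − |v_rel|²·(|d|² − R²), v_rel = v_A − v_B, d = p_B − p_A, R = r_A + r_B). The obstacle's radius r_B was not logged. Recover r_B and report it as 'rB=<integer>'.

m = 279
d = (-15, 11);  v_rel = (-6, 3),  |v_rel|² = 45
v_rel×d = (-6)·(11) − (3)·(-15) = -21
since m = R²·45 − (-21)²:  R² = (441 + 279) / 45 = 16
R = √16 = 4  ⇒  r_B = 4 − 3 = 1

rB=1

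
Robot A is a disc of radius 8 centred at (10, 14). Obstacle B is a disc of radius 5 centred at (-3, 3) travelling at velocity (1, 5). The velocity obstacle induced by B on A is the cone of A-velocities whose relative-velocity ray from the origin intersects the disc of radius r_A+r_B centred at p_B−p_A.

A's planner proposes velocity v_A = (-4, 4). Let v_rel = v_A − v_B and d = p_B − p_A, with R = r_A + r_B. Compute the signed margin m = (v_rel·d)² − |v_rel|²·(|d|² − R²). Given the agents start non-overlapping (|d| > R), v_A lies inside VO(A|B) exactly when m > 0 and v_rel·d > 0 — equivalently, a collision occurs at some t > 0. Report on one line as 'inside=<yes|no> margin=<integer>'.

d = (-13, -11),  |d|² = 290;  R = 8+5 = 13,  c = 290−13² = 121
v_rel = (-5, -1),  |v_rel|² = 26;  v_rel·d = (-5)·(-13) + (-1)·(-11) = 76
26·t² − 152·t + 121 = 0  ⇒  m = 76² − 26·121 = 2630
m = 2630 > 0,  v_rel·d = 76 > 0  ⇒  inside

inside=yes margin=2630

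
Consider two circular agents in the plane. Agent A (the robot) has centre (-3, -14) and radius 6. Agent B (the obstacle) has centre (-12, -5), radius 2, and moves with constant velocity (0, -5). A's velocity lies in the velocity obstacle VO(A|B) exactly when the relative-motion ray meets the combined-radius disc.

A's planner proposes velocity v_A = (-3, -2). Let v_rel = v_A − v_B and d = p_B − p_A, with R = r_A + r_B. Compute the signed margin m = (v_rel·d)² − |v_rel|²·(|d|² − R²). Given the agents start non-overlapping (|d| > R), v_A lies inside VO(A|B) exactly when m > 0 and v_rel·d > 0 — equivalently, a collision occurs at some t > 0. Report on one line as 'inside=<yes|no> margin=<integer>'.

d = (-9, 9),  |d|² = 162;  R = 6+2 = 8,  c = 162−8² = 98
v_rel = (-3, 3),  |v_rel|² = 18;  v_rel·d = (-3)·(-9) + (3)·(9) = 54
18·t² − 108·t + 98 = 0  ⇒  m = 54² − 18·98 = 1152
m = 1152 > 0,  v_rel·d = 54 > 0  ⇒  inside

inside=yes margin=1152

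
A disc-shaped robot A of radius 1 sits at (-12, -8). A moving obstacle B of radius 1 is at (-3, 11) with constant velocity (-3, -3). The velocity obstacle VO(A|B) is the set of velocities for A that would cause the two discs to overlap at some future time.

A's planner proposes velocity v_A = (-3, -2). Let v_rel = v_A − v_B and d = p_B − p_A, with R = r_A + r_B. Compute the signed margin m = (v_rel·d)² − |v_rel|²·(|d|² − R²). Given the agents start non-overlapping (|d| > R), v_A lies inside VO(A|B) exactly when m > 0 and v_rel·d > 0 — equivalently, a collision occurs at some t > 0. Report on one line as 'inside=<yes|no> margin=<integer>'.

d = (9, 19),  |d|² = 442;  R = 1+1 = 2,  c = 442−2² = 438
v_rel = (0, 1),  |v_rel|² = 1;  v_rel·d = (0)·(9) + (1)·(19) = 19
1·t² − 38·t + 438 = 0  ⇒  m = 19² − 1·438 = -77
m = -77 < 0,  v_rel·d = 19 > 0  ⇒  outside

inside=no margin=-77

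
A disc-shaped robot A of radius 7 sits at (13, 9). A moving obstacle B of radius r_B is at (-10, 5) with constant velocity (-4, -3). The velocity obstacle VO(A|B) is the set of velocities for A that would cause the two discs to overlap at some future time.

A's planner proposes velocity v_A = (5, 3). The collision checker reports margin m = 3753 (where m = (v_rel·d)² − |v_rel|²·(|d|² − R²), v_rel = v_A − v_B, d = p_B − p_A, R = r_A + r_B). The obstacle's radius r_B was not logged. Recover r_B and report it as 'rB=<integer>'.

m = 3753
d = (-23, -4);  v_rel = (9, 6),  |v_rel|² = 117
v_rel×d = (9)·(-4) − (6)·(-23) = 102
since m = R²·117 − 102²:  R² = (10404 + 3753) / 117 = 121
R = √121 = 11  ⇒  r_B = 11 − 7 = 4

rB=4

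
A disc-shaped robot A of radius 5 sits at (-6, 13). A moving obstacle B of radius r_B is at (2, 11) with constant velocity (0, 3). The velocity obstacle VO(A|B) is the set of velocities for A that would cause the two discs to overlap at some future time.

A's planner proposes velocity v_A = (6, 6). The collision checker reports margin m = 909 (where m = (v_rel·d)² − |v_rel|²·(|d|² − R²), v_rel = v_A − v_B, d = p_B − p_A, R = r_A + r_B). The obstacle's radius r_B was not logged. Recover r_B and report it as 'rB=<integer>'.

m = 909
d = (8, -2);  v_rel = (6, 3),  |v_rel|² = 45
v_rel×d = (6)·(-2) − (3)·(8) = -36
since m = R²·45 − (-36)²:  R² = (1296 + 909) / 45 = 49
R = √49 = 7  ⇒  r_B = 7 − 5 = 2

rB=2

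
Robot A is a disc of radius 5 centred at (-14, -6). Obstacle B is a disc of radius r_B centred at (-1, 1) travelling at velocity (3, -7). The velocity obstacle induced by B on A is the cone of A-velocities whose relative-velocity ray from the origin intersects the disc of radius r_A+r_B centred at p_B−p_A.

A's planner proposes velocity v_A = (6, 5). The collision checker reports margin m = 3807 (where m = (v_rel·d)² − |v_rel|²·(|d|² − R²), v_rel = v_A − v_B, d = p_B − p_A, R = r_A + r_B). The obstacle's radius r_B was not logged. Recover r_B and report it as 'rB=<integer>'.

m = 3807
d = (13, 7);  v_rel = (3, 12),  |v_rel|² = 153
v_rel×d = (3)·(7) − (12)·(13) = -135
since m = R²·153 − (-135)²:  R² = (18225 + 3807) / 153 = 144
R = √144 = 12  ⇒  r_B = 12 − 5 = 7

rB=7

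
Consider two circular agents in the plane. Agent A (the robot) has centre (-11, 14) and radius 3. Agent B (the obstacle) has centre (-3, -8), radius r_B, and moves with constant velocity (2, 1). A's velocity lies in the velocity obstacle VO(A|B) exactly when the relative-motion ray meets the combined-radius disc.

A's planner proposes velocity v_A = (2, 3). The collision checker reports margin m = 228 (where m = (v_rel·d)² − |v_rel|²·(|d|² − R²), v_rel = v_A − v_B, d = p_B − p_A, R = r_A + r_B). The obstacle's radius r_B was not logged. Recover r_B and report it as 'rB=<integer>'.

m = 228
d = (8, -22);  v_rel = (0, 2),  |v_rel|² = 4
v_rel×d = (0)·(-22) − (2)·(8) = -16
since m = R²·4 − (-16)²:  R² = (256 + 228) / 4 = 121
R = √121 = 11  ⇒  r_B = 11 − 3 = 8

rB=8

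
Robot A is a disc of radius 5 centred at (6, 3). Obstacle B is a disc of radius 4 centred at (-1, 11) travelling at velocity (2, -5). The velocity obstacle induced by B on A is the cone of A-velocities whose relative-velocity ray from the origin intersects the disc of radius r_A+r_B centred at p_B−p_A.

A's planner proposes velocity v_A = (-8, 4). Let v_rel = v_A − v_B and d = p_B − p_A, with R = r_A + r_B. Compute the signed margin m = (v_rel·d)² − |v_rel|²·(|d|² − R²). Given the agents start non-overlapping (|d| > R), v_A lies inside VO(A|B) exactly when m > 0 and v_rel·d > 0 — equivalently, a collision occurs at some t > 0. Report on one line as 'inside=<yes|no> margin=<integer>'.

d = (-7, 8),  |d|² = 113;  R = 5+4 = 9,  c = 113−9² = 32
v_rel = (-10, 9),  |v_rel|² = 181;  v_rel·d = (-10)·(-7) + (9)·(8) = 142
181·t² − 284·t + 32 = 0  ⇒  m = 142² − 181·32 = 14372
m = 14372 > 0,  v_rel·d = 142 > 0  ⇒  inside

inside=yes margin=14372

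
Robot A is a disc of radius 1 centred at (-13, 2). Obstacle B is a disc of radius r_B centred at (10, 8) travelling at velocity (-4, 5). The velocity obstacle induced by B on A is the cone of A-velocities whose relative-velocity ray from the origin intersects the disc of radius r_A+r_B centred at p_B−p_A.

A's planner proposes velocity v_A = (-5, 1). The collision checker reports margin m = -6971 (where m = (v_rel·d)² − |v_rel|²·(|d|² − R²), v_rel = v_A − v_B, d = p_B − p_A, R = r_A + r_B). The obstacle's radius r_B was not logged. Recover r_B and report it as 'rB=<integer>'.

m = -6971
d = (23, 6);  v_rel = (-1, -4),  |v_rel|² = 17
v_rel×d = (-1)·(6) − (-4)·(23) = 86
since m = R²·17 − 86²:  R² = (7396 + -6971) / 17 = 25
R = √25 = 5  ⇒  r_B = 5 − 1 = 4

rB=4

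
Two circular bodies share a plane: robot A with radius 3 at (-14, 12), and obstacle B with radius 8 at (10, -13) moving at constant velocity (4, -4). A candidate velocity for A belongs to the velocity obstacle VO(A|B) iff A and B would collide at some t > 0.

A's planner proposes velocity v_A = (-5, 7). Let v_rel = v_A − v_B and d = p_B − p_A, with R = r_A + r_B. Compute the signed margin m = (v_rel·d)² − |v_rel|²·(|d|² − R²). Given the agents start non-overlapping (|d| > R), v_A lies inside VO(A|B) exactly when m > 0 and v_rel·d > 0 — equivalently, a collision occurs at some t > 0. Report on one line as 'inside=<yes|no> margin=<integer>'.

d = (24, -25),  |d|² = 1201;  R = 3+8 = 11,  c = 1201−11² = 1080
v_rel = (-9, 11),  |v_rel|² = 202;  v_rel·d = (-9)·(24) + (11)·(-25) = -491
202·t² + 982·t + 1080 = 0  ⇒  m = (-491)² − 202·1080 = 22921
m = 22921 > 0,  v_rel·d = -491 < 0  ⇒  outside

inside=no margin=22921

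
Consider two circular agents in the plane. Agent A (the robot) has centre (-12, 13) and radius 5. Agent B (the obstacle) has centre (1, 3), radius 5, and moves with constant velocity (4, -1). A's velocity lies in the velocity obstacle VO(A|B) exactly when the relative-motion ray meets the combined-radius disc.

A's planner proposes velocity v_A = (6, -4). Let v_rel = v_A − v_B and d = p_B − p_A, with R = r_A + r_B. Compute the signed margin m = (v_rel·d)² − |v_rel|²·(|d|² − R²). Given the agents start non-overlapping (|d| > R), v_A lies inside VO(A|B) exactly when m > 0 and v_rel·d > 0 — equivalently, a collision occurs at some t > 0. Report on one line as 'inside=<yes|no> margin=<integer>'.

d = (13, -10),  |d|² = 269;  R = 5+5 = 10,  c = 269−10² = 169
v_rel = (2, -3),  |v_rel|² = 13;  v_rel·d = (2)·(13) + (-3)·(-10) = 56
13·t² − 112·t + 169 = 0  ⇒  m = 56² − 13·169 = 939
m = 939 > 0,  v_rel·d = 56 > 0  ⇒  inside

inside=yes margin=939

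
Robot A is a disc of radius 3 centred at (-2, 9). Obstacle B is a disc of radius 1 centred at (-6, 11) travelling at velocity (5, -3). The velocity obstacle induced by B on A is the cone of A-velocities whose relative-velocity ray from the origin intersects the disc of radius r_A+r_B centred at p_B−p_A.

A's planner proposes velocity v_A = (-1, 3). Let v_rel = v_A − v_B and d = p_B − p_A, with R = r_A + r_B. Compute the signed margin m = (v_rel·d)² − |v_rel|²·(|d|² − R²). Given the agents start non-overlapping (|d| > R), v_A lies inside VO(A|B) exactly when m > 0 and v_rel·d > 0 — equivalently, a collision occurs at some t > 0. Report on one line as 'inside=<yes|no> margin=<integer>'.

d = (-4, 2),  |d|² = 20;  R = 3+1 = 4,  c = 20−4² = 4
v_rel = (-6, 6),  |v_rel|² = 72;  v_rel·d = (-6)·(-4) + (6)·(2) = 36
72·t² − 72·t + 4 = 0  ⇒  m = 36² − 72·4 = 1008
m = 1008 > 0,  v_rel·d = 36 > 0  ⇒  inside

inside=yes margin=1008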